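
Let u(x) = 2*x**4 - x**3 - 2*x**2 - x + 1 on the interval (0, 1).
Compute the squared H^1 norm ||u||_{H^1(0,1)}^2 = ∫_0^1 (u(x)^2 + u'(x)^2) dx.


||u||_{H^1}^2 = 310/63

The H^1 norm (squared) on an interval (0, L) is
  ||u||_{H^1}^2 = ∫_0^L u(x)^2 dx + ∫_0^L u'(x)^2 dx.
Compute u'(x) = 8*x**3 - 3*x**2 - 4*x - 1.
Then u(x)^2 = 4*x**8 - 4*x**7 - 7*x**6 + 10*x**4 + 2*x**3 - 3*x**2 - 2*x + 1 and u'(x)^2 = 64*x**6 - 48*x**5 - 55*x**4 + 8*x**3 + 22*x**2 + 8*x + 1.
Integrate each monomial from 0 to 1 using ∫_0^1 c·x^n dx = c·1^(n+1)/(n+1):
  ∫_0^1 u(x)^2 dx = ∫_0^1 (4*x^8 - 4*x^7 - 7*x^6 + 10*x^4 + 2*x^3 - 3*x^2 - 2*x + 1) dx. Term by term:
    ∫_0^1 4*x^8 dx = 4/9;  ∫_0^1 -4*x^7 dx = -1/2;  ∫_0^1 -7*x^6 dx = -1;
    ∫_0^1 10*x^4 dx = 2;  ∫_0^1 2*x^3 dx = 1/2;  ∫_0^1 -3*x^2 dx = -1;
    ∫_0^1 -2*x dx = -1;  ∫_0^1 1 dx = 1.
  Sum: 4/9 − 1/2 − 1 + 2 + 1/2 − 1 − 1 + 1 = 4/9.
  ∫_0^1 u'(x)^2 dx = ∫_0^1 (64*x^6 - 48*x^5 - 55*x^4 + 8*x^3 + 22*x^2 + 8*x + 1) dx. Term by term:
    ∫_0^1 64*x^6 dx = 64/7;  ∫_0^1 -48*x^5 dx = -8;  ∫_0^1 -55*x^4 dx = -11;
    ∫_0^1 8*x^3 dx = 2;  ∫_0^1 22*x^2 dx = 22/3;  ∫_0^1 8*x dx = 4;
    ∫_0^1 1 dx = 1.
  Sum: 64/7 − 8 − 11 + 2 + 22/3 + 4 + 1 = 94/21.
Adding: ||u||_{H^1}^2 = 4/9 + 94/21 = 310/63.


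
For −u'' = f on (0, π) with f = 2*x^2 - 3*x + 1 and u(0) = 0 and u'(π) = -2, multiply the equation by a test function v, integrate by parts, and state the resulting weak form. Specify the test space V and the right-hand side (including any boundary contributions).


V = {v ∈ H^1(0, π) : v(0) = 0} (test functions vanish at x = 0 where u is specified); weak form: ∫_0^π u'v' dx = ∫_0^π (2*x^2 - 3*x + 1) v dx − 2·v(π) for all v ∈ V.

Multiply both sides by a test function v and integrate from 0 to π:
  ∫_0^π −u''(x) v(x) dx = ∫_0^π f(x) v(x) dx.
Integrate the LHS by parts once:
  ∫_0^π −u'' v dx = −[u'(x) v(x)]_0^π + ∫_0^π u'(x) v'(x) dx.
Thus ∫_0^π u'(x) v'(x) dx = ∫_0^π f(x) v(x) dx + [u'(x) v(x)]_0^π.
Choose V so that boundary terms are either known or forced to vanish.
Mixed BC: u(0) = 0 (Dirichlet) and u'(π) = -2 (Neumann). Define V = {v ∈ H^1(0, π) : v(0) = 0}. Then [u' v]_0^π = u'(π)·v(π) − u'(0)·0 = − 2·v(π).
Weak formulation: find u (satisfying any essential BC) such that ∫_0^π u'(x) v'(x) dx = ∫_0^π f v dx − 2·v(π) for all v ∈ V (Dirichlet at 0 absorbed into V; Neumann datum at x = π contributes the boundary term).
Substituting f(x) = 2*x^2 - 3*x + 1, the right-hand side is ∫_0^π (2*x^2 - 3*x + 1) v dx − 2·v(π).


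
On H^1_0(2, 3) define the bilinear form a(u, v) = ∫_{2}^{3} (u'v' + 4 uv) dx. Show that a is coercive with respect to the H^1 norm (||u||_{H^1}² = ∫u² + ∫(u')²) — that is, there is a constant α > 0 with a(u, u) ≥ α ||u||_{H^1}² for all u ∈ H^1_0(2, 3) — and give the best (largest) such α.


α = 1

Coercivity of a(·,·) on H^1_0(2, 3) means a(u, u) ≥ α ||u||_{H^1}² for every u ∈ H^1_0.
The interval has length L = 1, and Poincaré/coercivity depend only on L. Here a(u, u) = ∫(u')² + (4)·∫u².
Here c = 4 ≥ 1, so a(u,u) = ∫(u')² + c∫u² ≥ ∫(u')² + ∫u² = ||u||_{H^1}², i.e. α = 1 works. No larger α is possible: a(u,u) ≥ α||u||_{H^1}² means (1−α)∫(u')² ≥ (α−c)∫u², and for the modes u_n = sin(nπ(x−x₀)/L) (x₀ the left endpoint) one has ∫u_n²/∫(u_n')² = (L/(nπ))² → 0, so a(u_n,u_n)/||u_n||_{H^1}² → 1. Hence the optimal constant is α = 1.
Therefore α = 1.


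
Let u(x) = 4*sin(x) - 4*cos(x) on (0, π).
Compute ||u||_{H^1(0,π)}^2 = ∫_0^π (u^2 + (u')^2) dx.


||u||_{H^1(0,π)}^2 = 32*π

u'(x) = 4*sin(x) + 4*cos(x).
Expand u² and (u')² and integrate term by term on (0, π), using: for integers n ≥ 1, ∫_0^π sin²(nx) dx = ∫_0^π cos²(nx) dx = π/2; for n ≠ n', ∫_0^π sin(nx)sin(n'x) dx = ∫_0^π cos(nx)cos(n'x) dx = 0; and by product-to-sum, ∫_0^π sin(nx)cos(n'x) dx = ½∫_0^π [sin((n+n')x) + sin((n−n')x)] dx, which is 0 when n+n' is even and 2n/(n²−n'²) when n+n' is odd (it need not vanish on (0, π)).
  u² squared terms: (-4)²·∫cos(x)² dx = 16·π/2 = 8*π;  (4)²·∫sin(x)² dx = 16·π/2 = 8*π.
  u² cross terms: 2·(-4)·(4)·∫cos(x)·sin(x) dx = -32·(0) = 0.
  So ∫_0^π u² dx = 8*π + 8*π + 0 = 16*π.
  (u')² squared terms: (4)²·∫cos(x)² dx = 16·π/2 = 8*π;  (4)²·∫sin(x)² dx = 16·π/2 = 8*π.
  (u')² cross terms: 2·(4)·(4)·∫cos(x)·sin(x) dx = 32·(0) = 0.
  So ∫_0^π (u')² dx = 8*π + 8*π + 0 = 16*π.
||u||_{H^1}^2 = (16*π) + (16*π) = 32*π.


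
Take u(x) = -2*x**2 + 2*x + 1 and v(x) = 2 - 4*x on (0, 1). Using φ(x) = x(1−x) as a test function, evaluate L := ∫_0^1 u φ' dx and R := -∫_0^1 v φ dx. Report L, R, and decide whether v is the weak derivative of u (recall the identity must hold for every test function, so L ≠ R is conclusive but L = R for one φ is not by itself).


LHS = 0, RHS = 0. Yes, v = u' weakly.

u(x) = -2*x**2 + 2*x + 1, classical derivative u'(x) = 2 - 4*x.
φ(x) = x(1−x), so φ'(x) = 1 - 2*x.
Note φ(0) = φ(1) = 0, so the boundary term u·φ vanishes.
LHS = ∫_0^1 u(x) φ'(x) dx = ∫_0^1 (4*x^3 - 6*x^2 + 1) dx. Term by term:
  ∫_0^1 4*x^3 dx = 1;  ∫_0^1 -6*x^2 dx = -2;  ∫_0^1 1 dx = 1.
Sum: 1 − 2 + 1 = 0.
So LHS = 0.
∫_0^1 v(x) φ(x) dx = ∫_0^1 (4*x^3 - 6*x^2 + 2*x) dx. Term by term:
  ∫_0^1 4*x^3 dx = 1;  ∫_0^1 -6*x^2 dx = -2;  ∫_0^1 2*x dx = 1.
Sum: 1 − 2 + 1 = 0.
So RHS = -∫_0^1 v(x) φ(x) dx = 0.
LHS = RHS, so the identity holds for this test φ.
Moreover u is smooth here and v(x) = u'(x) = 2 - 4*x pointwise, so the identity holds for every test function. Hence v is the weak derivative of u.


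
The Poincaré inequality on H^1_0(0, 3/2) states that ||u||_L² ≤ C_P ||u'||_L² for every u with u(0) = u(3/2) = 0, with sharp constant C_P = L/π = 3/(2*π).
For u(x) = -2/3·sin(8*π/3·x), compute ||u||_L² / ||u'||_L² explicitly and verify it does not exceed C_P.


||u||_L² / ||u'||_L² = 3/(8*π) < C_P = 3/(2*π).

u(x) = -2/3·sin(8*π/3·x), so u'(x) = -16*π*cos(8*π*x/3)/9.
Writing u(x) = A·sin(kπx/L) with A = -2/3 and k = 4, use ∫_0^L sin²(kπx/L) dx = L/2 and ∫_0^L cos²(kπx/L) dx = L/2.
u² = 4/9·sin²(8*π/3·x) and (u')² = 256*π^2/81·cos²(8*π/3·x), and each of sin², cos² integrates to L/2 = 3/4 over (0, 3/2).
∫_0^3/2 u² dx = 1/3, so ||u||_L² = sqrt(3)/3.
∫_0^3/2 (u')² dx = 64*π^2/27, so ||u'||_L² = 8*sqrt(3)*π/9.
Ratio ||u||_L² / ||u'||_L² = 3/(8*π).
Sharp Poincaré constant on H^1_0(0, 3/2) is C_P = L/π = 3/(2*π), achieved by sin(2*π/3·x).
This is the k = 4 harmonic; the ratio L/(kπ) is strictly less than C_P = L/π, consistent with the sharp inequality ||u||_L² ≤ C_P ||u'||_L².


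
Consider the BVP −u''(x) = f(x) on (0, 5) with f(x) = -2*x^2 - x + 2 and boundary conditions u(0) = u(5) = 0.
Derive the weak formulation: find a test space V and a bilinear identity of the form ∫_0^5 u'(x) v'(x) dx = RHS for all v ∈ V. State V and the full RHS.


V = H^1_0(0, 5) (so v(0) = v(5) = 0); weak form: ∫_0^5 u'v' dx = ∫_0^5 (-2*x^2 - x + 2) v dx for all v ∈ V.

Multiply both sides by a test function v and integrate from 0 to 5:
  ∫_0^5 −u''(x) v(x) dx = ∫_0^5 f(x) v(x) dx.
Integrate the LHS by parts once:
  ∫_0^5 −u'' v dx = −[u'(x) v(x)]_0^5 + ∫_0^5 u'(x) v'(x) dx.
Thus ∫_0^5 u'(x) v'(x) dx = ∫_0^5 f(x) v(x) dx + [u'(x) v(x)]_0^5.
Choose V so that boundary terms are either known or forced to vanish.
u is Dirichlet: u(0) = u(5) = 0. Let V = H^1_0(0, 5); then v(0) = v(5) = 0, and [u' v]_0^5 = 0.
Weak formulation: find u (satisfying any essential BC) such that ∫_0^5 u'(x) v'(x) dx = ∫_0^5 f v dx for all v ∈ V.
Substituting f(x) = -2*x^2 - x + 2, the right-hand side is ∫_0^5 (-2*x^2 - x + 2) v dx.


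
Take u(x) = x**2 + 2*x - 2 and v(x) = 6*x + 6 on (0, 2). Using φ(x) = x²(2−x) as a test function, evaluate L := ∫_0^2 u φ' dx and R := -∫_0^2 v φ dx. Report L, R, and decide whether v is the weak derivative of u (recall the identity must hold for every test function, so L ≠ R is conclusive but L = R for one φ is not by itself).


LHS = -88/15, RHS = -88/5. No, v is not the weak derivative of u.

u(x) = x**2 + 2*x - 2, classical derivative u'(x) = 2*x + 2.
φ(x) = x²(2−x), so φ'(x) = x*(4 - 3*x).
Note φ(0) = φ(2) = 0, so the boundary term u·φ vanishes.
LHS = ∫_0^2 u(x) φ'(x) dx = ∫_0^2 (-3*x^4 - 2*x^3 + 14*x^2 - 8*x) dx. Term by term:
  ∫_0^2 -3*x^4 dx = -96/5;  ∫_0^2 -2*x^3 dx = -8;  ∫_0^2 14*x^2 dx = 112/3;
  ∫_0^2 -8*x dx = -16.
Sum: -96/5 − 8 + 112/3 − 16 = -88/15.
So LHS = -88/15.
∫_0^2 v(x) φ(x) dx = ∫_0^2 (-6*x^4 + 6*x^3 + 12*x^2) dx. Term by term:
  ∫_0^2 -6*x^4 dx = -192/5;  ∫_0^2 6*x^3 dx = 24;  ∫_0^2 12*x^2 dx = 32.
Sum: -192/5 + 24 + 32 = 88/5.
So RHS = -∫_0^2 v(x) φ(x) dx = -88/5.
LHS − RHS = 176/15 ≠ 0, so the identity fails.
(For a valid weak derivative the identity must hold for EVERY test function, in particular this one. The failure shows v is NOT the weak derivative of u.)
Correct weak derivative would be u'(x) = 2*x + 2.


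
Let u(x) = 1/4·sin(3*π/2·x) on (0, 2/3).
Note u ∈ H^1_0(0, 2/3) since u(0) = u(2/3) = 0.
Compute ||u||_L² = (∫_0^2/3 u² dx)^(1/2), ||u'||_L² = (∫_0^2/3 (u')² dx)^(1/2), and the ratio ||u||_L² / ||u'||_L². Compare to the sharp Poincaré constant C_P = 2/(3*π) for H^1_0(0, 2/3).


||u||_L² / ||u'||_L² = 2/(3*π) = C_P.

u(x) = 1/4·sin(3*π/2·x), so u'(x) = 3*π*cos(3*π*x/2)/8.
Writing u(x) = A·sin(kπx/L) with A = 1/4 and k = 1, use ∫_0^L sin²(kπx/L) dx = L/2 and ∫_0^L cos²(kπx/L) dx = L/2.
u² = 1/16·sin²(3*π/2·x) and (u')² = 9*π^2/64·cos²(3*π/2·x), and each of sin², cos² integrates to L/2 = 1/3 over (0, 2/3).
∫_0^2/3 u² dx = 1/48, so ||u||_L² = sqrt(3)/12.
∫_0^2/3 (u')² dx = 3*π^2/64, so ||u'||_L² = sqrt(3)*π/8.
Ratio ||u||_L² / ||u'||_L² = 2/(3*π).
Sharp Poincaré constant on H^1_0(0, 2/3) is C_P = L/π = 2/(3*π), achieved by sin(3*π/2·x).
This is the k = 1 eigenfunction (up to amplitude), so the ratio equals the sharp Poincaré constant exactly.


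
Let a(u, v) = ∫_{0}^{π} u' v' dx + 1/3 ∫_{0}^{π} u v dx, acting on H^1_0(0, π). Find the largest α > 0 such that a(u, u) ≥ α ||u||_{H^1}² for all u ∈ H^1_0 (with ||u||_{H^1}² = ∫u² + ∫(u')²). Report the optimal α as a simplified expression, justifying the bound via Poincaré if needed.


α = 2/3

Coercivity of a(·,·) on H^1_0(0, π) means a(u, u) ≥ α ||u||_{H^1}² for every u ∈ H^1_0.
The interval has length L = π, and Poincaré/coercivity depend only on L. Here a(u, u) = ∫(u')² + (1/3)·∫u².
Here 0 < c = 1/3 < 1. The condition a(u,u) ≥ α||u||_{H^1}² reads (1−α)∫(u')² ≥ (α−c)∫u². Any admissible α is ≤ 1 (rapidly oscillating u have ∫u²/∫(u')² → 0), and α = 1 would force 0 ≥ (1−c)∫u², impossible since c < 1; so 1−α > 0. By the sharp Poincaré inequality on H^1_0 of an interval of length L, ∫(u')² ≥ (π/L)²∫u² with equality for the first sine mode sin(π(x−x₀)/L) (x₀ the left endpoint), so the inequality holds for all u iff (1−α)(π/L)² ≥ α − c, i.e. α ≤ ((π/L)² + c)/((π/L)² + 1) = (1 + c(L/π)²)/(1 + (L/π)²). With (π/L)² = 1 and c = 1/3, the largest admissible constant is α = ((π/L)² + c)/((π/L)² + 1).
Simplifying, α = 2/3.


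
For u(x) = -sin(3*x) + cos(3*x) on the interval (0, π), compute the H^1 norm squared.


||u||_{H^1(0,π)}^2 = 10*π

u'(x) = -3*sin(3*x) - 3*cos(3*x).
Expand u² and (u')² and integrate term by term on (0, π), using: for integers n ≥ 1, ∫_0^π sin²(nx) dx = ∫_0^π cos²(nx) dx = π/2; for n ≠ n', ∫_0^π sin(nx)sin(n'x) dx = ∫_0^π cos(nx)cos(n'x) dx = 0; and by product-to-sum, ∫_0^π sin(nx)cos(n'x) dx = ½∫_0^π [sin((n+n')x) + sin((n−n')x)] dx, which is 0 when n+n' is even and 2n/(n²−n'²) when n+n' is odd (it need not vanish on (0, π)).
  u² squared terms: (-1)²·∫sin(3x)² dx = 1·π/2 = π/2;  (1)²·∫cos(3x)² dx = 1·π/2 = π/2.
  u² cross terms: 2·(-1)·(1)·∫sin(3x)·cos(3x) dx = -2·(0) = 0.
  So ∫_0^π u² dx = π/2 + π/2 + 0 = π.
  (u')² squared terms: (-3)²·∫cos(3x)² dx = 9·π/2 = 9*π/2;  (-3)²·∫sin(3x)² dx = 9·π/2 = 9*π/2.
  (u')² cross terms: 2·(-3)·(-3)·∫cos(3x)·sin(3x) dx = 18·(0) = 0.
  So ∫_0^π (u')² dx = 9*π/2 + 9*π/2 + 0 = 9*π.
||u||_{H^1}^2 = (π) + (9*π) = 10*π.


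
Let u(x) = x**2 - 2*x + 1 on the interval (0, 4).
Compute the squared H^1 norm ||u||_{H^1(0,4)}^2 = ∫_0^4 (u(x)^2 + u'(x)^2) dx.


||u||_{H^1}^2 = 1292/15

The H^1 norm (squared) on an interval (0, L) is
  ||u||_{H^1}^2 = ∫_0^L u(x)^2 dx + ∫_0^L u'(x)^2 dx.
Compute u'(x) = 2*x - 2.
Then u(x)^2 = x**4 - 4*x**3 + 6*x**2 - 4*x + 1 and u'(x)^2 = 4*x**2 - 8*x + 4.
Integrate each monomial from 0 to 4 using ∫_0^4 c·x^n dx = c·4^(n+1)/(n+1):
  ∫_0^4 u(x)^2 dx = ∫_0^4 (x^4 - 4*x^3 + 6*x^2 - 4*x + 1) dx. Term by term:
    ∫_0^4 x^4 dx = 1024/5;  ∫_0^4 -4*x^3 dx = -256;  ∫_0^4 6*x^2 dx = 128;
    ∫_0^4 -4*x dx = -32;  ∫_0^4 1 dx = 4.
  Sum: 1024/5 − 256 + 128 − 32 + 4 = 244/5.
  ∫_0^4 u'(x)^2 dx = ∫_0^4 (4*x^2 - 8*x + 4) dx. Term by term:
    ∫_0^4 4*x^2 dx = 256/3;  ∫_0^4 -8*x dx = -64;  ∫_0^4 4 dx = 16.
  Sum: 256/3 − 64 + 16 = 112/3.
Adding: ||u||_{H^1}^2 = 244/5 + 112/3 = 1292/15.


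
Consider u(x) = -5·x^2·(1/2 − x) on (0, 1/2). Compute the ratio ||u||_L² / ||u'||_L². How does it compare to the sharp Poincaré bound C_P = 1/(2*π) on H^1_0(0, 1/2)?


||u||_L² / ||u'||_L² = sqrt(14)/28 < C_P = 1/(2*π).

u(x) = -5·x^2·(1/2 − x), so u'(x) = 5*x*(3*x - 1).
u(x) = -5·x^2·(1/2 − x) vanishes at x = 0 and x = 1/2, so u ∈ H^1_0(0, 1/2). Differentiate via the product rule and integrate the resulting polynomials term by term.
  ∫_0^1/2 u² dx = ∫_0^1/2 (25*x^6 - 25*x^5 + 25*x^4/4) dx. Term by term:
    ∫_0^1/2 25*x^6 dx = 25/896;  ∫_0^1/2 -25*x^5 dx = -25/384;  ∫_0^1/2 25*x^4/4 dx = 5/128.
  Sum: 25/896 − 25/384 + 5/128 = 5/2688.
  ∫_0^1/2 (u')² dx = ∫_0^1/2 (225*x^4 - 150*x^3 + 25*x^2) dx. Term by term:
    ∫_0^1/2 225*x^4 dx = 45/32;  ∫_0^1/2 -150*x^3 dx = -75/32;  ∫_0^1/2 25*x^2 dx = 25/24.
  Sum: 45/32 − 75/32 + 25/24 = 5/48.
∫_0^1/2 u² dx = 5/2688, so ||u||_L² = sqrt(210)/336.
∫_0^1/2 (u')² dx = 5/48, so ||u'||_L² = sqrt(15)/12.
Ratio ||u||_L² / ||u'||_L² = sqrt(14)/28.
Sharp Poincaré constant on H^1_0(0, 1/2) is C_P = L/π = 1/(2*π), achieved by sin(2*π·x).
A polynomial bump cannot attain the sharp Poincaré constant (only the first sine eigenfunction does), so the ratio is strictly less than C_P, consistent with ||u||_L² ≤ C_P ||u'||_L².


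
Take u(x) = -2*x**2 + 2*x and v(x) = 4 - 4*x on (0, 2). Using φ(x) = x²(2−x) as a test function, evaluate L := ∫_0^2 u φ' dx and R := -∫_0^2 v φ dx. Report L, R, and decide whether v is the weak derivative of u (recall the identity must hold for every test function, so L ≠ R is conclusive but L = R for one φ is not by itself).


LHS = 56/15, RHS = 16/15. No, v is not the weak derivative of u.

u(x) = -2*x**2 + 2*x, classical derivative u'(x) = 2 - 4*x.
φ(x) = x²(2−x), so φ'(x) = x*(4 - 3*x).
Note φ(0) = φ(2) = 0, so the boundary term u·φ vanishes.
LHS = ∫_0^2 u(x) φ'(x) dx = ∫_0^2 (6*x^4 - 14*x^3 + 8*x^2) dx. Term by term:
  ∫_0^2 6*x^4 dx = 192/5;  ∫_0^2 -14*x^3 dx = -56;  ∫_0^2 8*x^2 dx = 64/3.
Sum: 192/5 − 56 + 64/3 = 56/15.
So LHS = 56/15.
∫_0^2 v(x) φ(x) dx = ∫_0^2 (4*x^4 - 12*x^3 + 8*x^2) dx. Term by term:
  ∫_0^2 4*x^4 dx = 128/5;  ∫_0^2 -12*x^3 dx = -48;  ∫_0^2 8*x^2 dx = 64/3.
Sum: 128/5 − 48 + 64/3 = -16/15.
So RHS = -∫_0^2 v(x) φ(x) dx = 16/15.
LHS − RHS = 8/3 ≠ 0, so the identity fails.
(For a valid weak derivative the identity must hold for EVERY test function, in particular this one. The failure shows v is NOT the weak derivative of u.)
Correct weak derivative would be u'(x) = 2 - 4*x.


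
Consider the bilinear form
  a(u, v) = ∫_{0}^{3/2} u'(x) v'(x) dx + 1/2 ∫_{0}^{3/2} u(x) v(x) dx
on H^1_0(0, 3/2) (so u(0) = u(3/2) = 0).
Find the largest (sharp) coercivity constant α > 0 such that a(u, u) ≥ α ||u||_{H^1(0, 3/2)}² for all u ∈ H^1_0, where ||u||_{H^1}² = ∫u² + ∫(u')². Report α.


α = (9 + 8*π^2)/(2*(9 + 4*π^2))

Coercivity of a(·,·) on H^1_0(0, 3/2) means a(u, u) ≥ α ||u||_{H^1}² for every u ∈ H^1_0.
The interval has length L = 3/2, and Poincaré/coercivity depend only on L. Here a(u, u) = ∫(u')² + (1/2)·∫u².
Here 0 < c = 1/2 < 1. The condition a(u,u) ≥ α||u||_{H^1}² reads (1−α)∫(u')² ≥ (α−c)∫u². Any admissible α is ≤ 1 (rapidly oscillating u have ∫u²/∫(u')² → 0), and α = 1 would force 0 ≥ (1−c)∫u², impossible since c < 1; so 1−α > 0. By the sharp Poincaré inequality on H^1_0 of an interval of length L, ∫(u')² ≥ (π/L)²∫u² with equality for the first sine mode sin(π(x−x₀)/L) (x₀ the left endpoint), so the inequality holds for all u iff (1−α)(π/L)² ≥ α − c, i.e. α ≤ ((π/L)² + c)/((π/L)² + 1) = (1 + c(L/π)²)/(1 + (L/π)²). With (π/L)² = 4*π^2/9 and c = 1/2, the largest admissible constant is α = ((π/L)² + c)/((π/L)² + 1).
Simplifying, α = (9 + 8*π^2)/(2*(9 + 4*π^2)).


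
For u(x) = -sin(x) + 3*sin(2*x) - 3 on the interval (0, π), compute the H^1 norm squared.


||u||_{H^1(0,π)}^2 = 12 + 65*π/2

u'(x) = -cos(x) + 6*cos(2*x).
Expand u² and (u')² and integrate term by term on (0, π), using: for integers n ≥ 1, ∫_0^π sin²(nx) dx = ∫_0^π cos²(nx) dx = π/2; for n ≠ n', ∫_0^π sin(nx)sin(n'x) dx = ∫_0^π cos(nx)cos(n'x) dx = 0; and by product-to-sum, ∫_0^π sin(nx)cos(n'x) dx = ½∫_0^π [sin((n+n')x) + sin((n−n')x)] dx, which is 0 when n+n' is even and 2n/(n²−n'²) when n+n' is odd (it need not vanish on (0, π)). For the constant mode: ∫_0^π 1 dx = π, ∫_0^π cos(nx) dx = 0, ∫_0^π sin(nx) dx = (1−(−1)^n)/n.
  u² squared terms: (-3)²·∫1 dx = 9·π = 9*π;  (-1)²·∫sin(x)² dx = 1·π/2 = π/2;  (3)²·∫sin(2x)² dx = 9·π/2 = 9*π/2.
  u² cross terms: 2·(-3)·(-1)·∫1·sin(x) dx = 6·(2) = 12;  2·(-3)·(3)·∫1·sin(2x) dx = -18·(0) = 0;  2·(-1)·(3)·∫sin(x)·sin(2x) dx = -6·(0) = 0.
  So ∫_0^π u² dx = 9*π + π/2 + 9*π/2 + 12 + 0 + 0 = 12 + 14*π.
  (u')² squared terms: (-1)²·∫cos(x)² dx = 1·π/2 = π/2;  (6)²·∫cos(2x)² dx = 36·π/2 = 18*π.
  (u')² cross terms: 2·(-1)·(6)·∫cos(x)·cos(2x) dx = -12·(0) = 0.
  So ∫_0^π (u')² dx = π/2 + 18*π + 0 = 37*π/2.
||u||_{H^1}^2 = (12 + 14*π) + (37*π/2) = 12 + 65*π/2.


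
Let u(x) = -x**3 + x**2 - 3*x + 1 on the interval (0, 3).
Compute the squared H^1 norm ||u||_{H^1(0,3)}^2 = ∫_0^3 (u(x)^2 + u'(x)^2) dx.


||u||_{H^1}^2 = 24081/35

The H^1 norm (squared) on an interval (0, L) is
  ||u||_{H^1}^2 = ∫_0^L u(x)^2 dx + ∫_0^L u'(x)^2 dx.
Compute u'(x) = -3*x**2 + 2*x - 3.
Then u(x)^2 = x**6 - 2*x**5 + 7*x**4 - 8*x**3 + 11*x**2 - 6*x + 1 and u'(x)^2 = 9*x**4 - 12*x**3 + 22*x**2 - 12*x + 9.
Integrate each monomial from 0 to 3 using ∫_0^3 c·x^n dx = c·3^(n+1)/(n+1):
  ∫_0^3 u(x)^2 dx = ∫_0^3 (x^6 - 2*x^5 + 7*x^4 - 8*x^3 + 11*x^2 - 6*x + 1) dx. Term by term:
    ∫_0^3 x^6 dx = 2187/7;  ∫_0^3 -2*x^5 dx = -243;  ∫_0^3 7*x^4 dx = 1701/5;
    ∫_0^3 -8*x^3 dx = -162;  ∫_0^3 11*x^2 dx = 99;  ∫_0^3 -6*x dx = -27;
    ∫_0^3 1 dx = 3.
  Sum: 2187/7 − 243 + 1701/5 − 162 + 99 − 27 + 3 = 11292/35.
  ∫_0^3 u'(x)^2 dx = ∫_0^3 (9*x^4 - 12*x^3 + 22*x^2 - 12*x + 9) dx. Term by term:
    ∫_0^3 9*x^4 dx = 2187/5;  ∫_0^3 -12*x^3 dx = -243;  ∫_0^3 22*x^2 dx = 198;
    ∫_0^3 -12*x dx = -54;  ∫_0^3 9 dx = 27.
  Sum: 2187/5 − 243 + 198 − 54 + 27 = 1827/5.
Adding: ||u||_{H^1}^2 = 11292/35 + 1827/5 = 24081/35.


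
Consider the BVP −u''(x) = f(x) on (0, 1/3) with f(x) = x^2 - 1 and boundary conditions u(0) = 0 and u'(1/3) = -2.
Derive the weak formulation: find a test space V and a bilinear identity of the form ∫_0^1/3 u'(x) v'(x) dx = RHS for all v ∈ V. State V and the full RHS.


V = {v ∈ H^1(0, 1/3) : v(0) = 0} (test functions vanish at x = 0 where u is specified); weak form: ∫_0^1/3 u'v' dx = ∫_0^1/3 (x^2 - 1) v dx − 2·v(1/3) for all v ∈ V.

Multiply both sides by a test function v and integrate from 0 to 1/3:
  ∫_0^1/3 −u''(x) v(x) dx = ∫_0^1/3 f(x) v(x) dx.
Integrate the LHS by parts once:
  ∫_0^1/3 −u'' v dx = −[u'(x) v(x)]_0^1/3 + ∫_0^1/3 u'(x) v'(x) dx.
Thus ∫_0^1/3 u'(x) v'(x) dx = ∫_0^1/3 f(x) v(x) dx + [u'(x) v(x)]_0^1/3.
Choose V so that boundary terms are either known or forced to vanish.
Mixed BC: u(0) = 0 (Dirichlet) and u'(1/3) = -2 (Neumann). Define V = {v ∈ H^1(0, 1/3) : v(0) = 0}. Then [u' v]_0^1/3 = u'(1/3)·v(1/3) − u'(0)·0 = − 2·v(1/3).
Weak formulation: find u (satisfying any essential BC) such that ∫_0^1/3 u'(x) v'(x) dx = ∫_0^1/3 f v dx − 2·v(1/3) for all v ∈ V (Dirichlet at 0 absorbed into V; Neumann datum at x = 1/3 contributes the boundary term).
Substituting f(x) = x^2 - 1, the right-hand side is ∫_0^1/3 (x^2 - 1) v dx − 2·v(1/3).


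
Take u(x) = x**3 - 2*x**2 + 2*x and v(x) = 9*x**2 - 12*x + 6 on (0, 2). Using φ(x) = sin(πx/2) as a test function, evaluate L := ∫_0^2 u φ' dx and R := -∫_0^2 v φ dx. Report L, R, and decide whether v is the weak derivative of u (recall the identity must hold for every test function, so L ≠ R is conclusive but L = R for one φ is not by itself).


LHS = -16/π + 96/π^3, RHS = -48/π + 288/π^3. No, v is not the weak derivative of u.

u(x) = x**3 - 2*x**2 + 2*x, classical derivative u'(x) = 3*x**2 - 4*x + 2.
φ(x) = sin(πx/2), so φ'(x) = π*cos(π*x/2)/2.
Note φ(0) = φ(2) = 0, so the boundary term u·φ vanishes.
LHS = ∫_0^2 u(x) φ'(x) dx = ∫_0^2 (π*x^3*cos(π*x/2)/2 - π*x^2*cos(π*x/2) + π*x*cos(π*x/2)) dx. Term by term:
  ∫_0^2 π*x*cos(π*x/2) dx = -8/π;  ∫_0^2 π*x^3*cos(π*x/2)/2 dx = -24/π + 96/π^3;  ∫_0^2 -π*x^2*cos(π*x/2) dx = 16/π.
Sum: -8/π + -24/π + 96/π^3 + 16/π = -16/π + 96/π^3.
So LHS = -16/π + 96/π^3.
∫_0^2 v(x) φ(x) dx = ∫_0^2 (9*x^2*sin(π*x/2) - 12*x*sin(π*x/2) + 6*sin(π*x/2)) dx. Term by term:
  ∫_0^2 6*sin(π*x/2) dx = 24/π;  ∫_0^2 -12*x*sin(π*x/2) dx = -48/π;  ∫_0^2 9*x^2*sin(π*x/2) dx = -288/π^3 + 72/π.
Sum: 24/π − 48/π + -288/π^3 + 72/π = -288/π^3 + 48/π.
So RHS = -∫_0^2 v(x) φ(x) dx = -48/π + 288/π^3.
LHS − RHS = -192/π^3 + 32/π ≠ 0, so the identity fails.
(For a valid weak derivative the identity must hold for EVERY test function, in particular this one. The failure shows v is NOT the weak derivative of u.)
Correct weak derivative would be u'(x) = 3*x**2 - 4*x + 2.


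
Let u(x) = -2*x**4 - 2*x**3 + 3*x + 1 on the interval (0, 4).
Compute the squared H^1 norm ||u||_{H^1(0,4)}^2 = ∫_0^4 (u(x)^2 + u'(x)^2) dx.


||u||_{H^1}^2 = 25126120/63

The H^1 norm (squared) on an interval (0, L) is
  ||u||_{H^1}^2 = ∫_0^L u(x)^2 dx + ∫_0^L u'(x)^2 dx.
Compute u'(x) = -8*x**3 - 6*x**2 + 3.
Then u(x)^2 = 4*x**8 + 8*x**7 + 4*x**6 - 12*x**5 - 16*x**4 - 4*x**3 + 9*x**2 + 6*x + 1 and u'(x)^2 = 64*x**6 + 96*x**5 + 36*x**4 - 48*x**3 - 36*x**2 + 9.
Integrate each monomial from 0 to 4 using ∫_0^4 c·x^n dx = c·4^(n+1)/(n+1):
  ∫_0^4 u(x)^2 dx = ∫_0^4 (4*x^8 + 8*x^7 + 4*x^6 - 12*x^5 - 16*x^4 - 4*x^3 + 9*x^2 + 6*x + 1) dx. Term by term:
    ∫_0^4 4*x^8 dx = 1048576/9;  ∫_0^4 8*x^7 dx = 65536;  ∫_0^4 4*x^6 dx = 65536/7;
    ∫_0^4 -12*x^5 dx = -8192;  ∫_0^4 -16*x^4 dx = -16384/5;  ∫_0^4 -4*x^3 dx = -256;
    ∫_0^4 9*x^2 dx = 192;  ∫_0^4 6*x dx = 48;  ∫_0^4 1 dx = 4.
  Sum: 1048576/9 + 65536 + 65536/7 − 8192 − 16384/5 − 256 + 192 + 48 + 4 = 56676668/315.
  ∫_0^4 u'(x)^2 dx = ∫_0^4 (64*x^6 + 96*x^5 + 36*x^4 - 48*x^3 - 36*x^2 + 9) dx. Term by term:
    ∫_0^4 64*x^6 dx = 1048576/7;  ∫_0^4 96*x^5 dx = 65536;  ∫_0^4 36*x^4 dx = 36864/5;
    ∫_0^4 -48*x^3 dx = -3072;  ∫_0^4 -36*x^2 dx = -768;  ∫_0^4 9 dx = 36.
  Sum: 1048576/7 + 65536 + 36864/5 − 3072 − 768 + 36 = 7661548/35.
Adding: ||u||_{H^1}^2 = 56676668/315 + 7661548/35 = 25126120/63.


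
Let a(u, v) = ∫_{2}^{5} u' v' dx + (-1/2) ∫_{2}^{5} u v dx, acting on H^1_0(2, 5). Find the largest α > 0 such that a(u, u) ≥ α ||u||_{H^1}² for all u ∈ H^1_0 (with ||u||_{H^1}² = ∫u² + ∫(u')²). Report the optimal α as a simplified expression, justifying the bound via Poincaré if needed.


α = (-9/2 + π^2)/(9 + π^2)

Coercivity of a(·,·) on H^1_0(2, 5) means a(u, u) ≥ α ||u||_{H^1}² for every u ∈ H^1_0.
The interval has length L = 3, and Poincaré/coercivity depend only on L. Here a(u, u) = ∫(u')² + (-1/2)·∫u².
Here c = -1/2 < 0 with |c| < (π/L)² = π^2/9, so coercivity still holds. The condition a(u,u) ≥ α||u||_{H^1}² reads (1−α)∫(u')² ≥ (α−c)∫u². Any admissible α is ≤ 1 (rapidly oscillating u have ∫u²/∫(u')² → 0), and α = 1 would force 0 ≥ (1−c)∫u², impossible since c < 1; so 1−α > 0. By the sharp Poincaré inequality on H^1_0 of an interval of length L, ∫(u')² ≥ (π/L)²∫u² with equality for the first sine mode sin(π(x−x₀)/L) (x₀ the left endpoint), so the inequality holds for all u iff (1−α)(π/L)² ≥ α − c, i.e. α ≤ ((π/L)² + c)/((π/L)² + 1) = (1 + c(L/π)²)/(1 + (L/π)²). (Direct route, valid since c ≤ 0: Poincaré gives c∫u² ≥ c(L/π)²∫(u')², so a(u,u) ≥ (1 + c(L/π)²)∫(u')², while ||u||_{H^1}² ≤ (1 + (L/π)²)∫(u')²; dividing yields the same α.) With (π/L)² = π^2/9 and c = -1/2, the largest admissible constant is α = ((π/L)² + c)/((π/L)² + 1).
Simplifying, α = (-9/2 + π^2)/(9 + π^2).


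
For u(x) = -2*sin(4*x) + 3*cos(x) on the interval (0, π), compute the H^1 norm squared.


||u||_{H^1(0,π)}^2 = -64/5 + 43*π

u'(x) = -3*sin(x) - 8*cos(4*x).
Expand u² and (u')² and integrate term by term on (0, π), using: for integers n ≥ 1, ∫_0^π sin²(nx) dx = ∫_0^π cos²(nx) dx = π/2; for n ≠ n', ∫_0^π sin(nx)sin(n'x) dx = ∫_0^π cos(nx)cos(n'x) dx = 0; and by product-to-sum, ∫_0^π sin(nx)cos(n'x) dx = ½∫_0^π [sin((n+n')x) + sin((n−n')x)] dx, which is 0 when n+n' is even and 2n/(n²−n'²) when n+n' is odd (it need not vanish on (0, π)).
  u² squared terms: (-2)²·∫sin(4x)² dx = 4·π/2 = 2*π;  (3)²·∫cos(x)² dx = 9·π/2 = 9*π/2.
  u² cross terms: 2·(-2)·(3)·∫sin(4x)·cos(x) dx = -12·(8/15) = -32/5.
  So ∫_0^π u² dx = 2*π + 9*π/2 − 32/5 = -32/5 + 13*π/2.
  (u')² squared terms: (-8)²·∫cos(4x)² dx = 64·π/2 = 32*π;  (-3)²·∫sin(x)² dx = 9·π/2 = 9*π/2.
  (u')² cross terms: 2·(-8)·(-3)·∫cos(4x)·sin(x) dx = 48·(-2/15) = -32/5.
  So ∫_0^π (u')² dx = 32*π + 9*π/2 − 32/5 = -32/5 + 73*π/2.
||u||_{H^1}^2 = (-32/5 + 13*π/2) + (-32/5 + 73*π/2) = -64/5 + 43*π.


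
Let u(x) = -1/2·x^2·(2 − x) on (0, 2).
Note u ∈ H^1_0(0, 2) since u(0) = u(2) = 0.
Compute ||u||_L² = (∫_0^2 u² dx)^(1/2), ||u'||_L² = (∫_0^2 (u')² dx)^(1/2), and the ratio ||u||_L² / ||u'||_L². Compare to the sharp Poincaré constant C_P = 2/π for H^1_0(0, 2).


||u||_L² / ||u'||_L² = sqrt(14)/7 < C_P = 2/π.

u(x) = -1/2·x^2·(2 − x), so u'(x) = x*(3*x - 4)/2.
u(x) = -1/2·x^2·(2 − x) vanishes at x = 0 and x = 2, so u ∈ H^1_0(0, 2). Differentiate via the product rule and integrate the resulting polynomials term by term.
  ∫_0^2 u² dx = ∫_0^2 (x^6/4 - x^5 + x^4) dx. Term by term:
    ∫_0^2 x^6/4 dx = 32/7;  ∫_0^2 -x^5 dx = -32/3;  ∫_0^2 x^4 dx = 32/5.
  Sum: 32/7 − 32/3 + 32/5 = 32/105.
  ∫_0^2 (u')² dx = ∫_0^2 (9*x^4/4 - 6*x^3 + 4*x^2) dx. Term by term:
    ∫_0^2 9*x^4/4 dx = 72/5;  ∫_0^2 -6*x^3 dx = -24;  ∫_0^2 4*x^2 dx = 32/3.
  Sum: 72/5 − 24 + 32/3 = 16/15.
∫_0^2 u² dx = 32/105, so ||u||_L² = 4*sqrt(210)/105.
∫_0^2 (u')² dx = 16/15, so ||u'||_L² = 4*sqrt(15)/15.
Ratio ||u||_L² / ||u'||_L² = sqrt(14)/7.
Sharp Poincaré constant on H^1_0(0, 2) is C_P = L/π = 2/π, achieved by sin(π/2·x).
A polynomial bump cannot attain the sharp Poincaré constant (only the first sine eigenfunction does), so the ratio is strictly less than C_P, consistent with ||u||_L² ≤ C_P ||u'||_L².


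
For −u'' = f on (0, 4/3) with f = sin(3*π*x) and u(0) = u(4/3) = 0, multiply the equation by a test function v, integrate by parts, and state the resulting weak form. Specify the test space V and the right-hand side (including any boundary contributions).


V = H^1_0(0, 4/3) (so v(0) = v(4/3) = 0); weak form: ∫_0^4/3 u'v' dx = ∫_0^4/3 (sin(3*π*x)) v dx for all v ∈ V.

Multiply both sides by a test function v and integrate from 0 to 4/3:
  ∫_0^4/3 −u''(x) v(x) dx = ∫_0^4/3 f(x) v(x) dx.
Integrate the LHS by parts once:
  ∫_0^4/3 −u'' v dx = −[u'(x) v(x)]_0^4/3 + ∫_0^4/3 u'(x) v'(x) dx.
Thus ∫_0^4/3 u'(x) v'(x) dx = ∫_0^4/3 f(x) v(x) dx + [u'(x) v(x)]_0^4/3.
Choose V so that boundary terms are either known or forced to vanish.
u is Dirichlet: u(0) = u(4/3) = 0. Let V = H^1_0(0, 4/3); then v(0) = v(4/3) = 0, and [u' v]_0^4/3 = 0.
Weak formulation: find u (satisfying any essential BC) such that ∫_0^4/3 u'(x) v'(x) dx = ∫_0^4/3 f v dx for all v ∈ V.
Substituting f(x) = sin(3*π*x), the right-hand side is ∫_0^4/3 (sin(3*π*x)) v dx.


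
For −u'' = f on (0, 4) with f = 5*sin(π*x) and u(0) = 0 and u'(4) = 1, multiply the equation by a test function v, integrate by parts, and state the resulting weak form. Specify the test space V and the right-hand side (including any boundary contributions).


V = {v ∈ H^1(0, 4) : v(0) = 0} (test functions vanish at x = 0 where u is specified); weak form: ∫_0^4 u'v' dx = ∫_0^4 (5*sin(π*x)) v dx + v(4) for all v ∈ V.

Multiply both sides by a test function v and integrate from 0 to 4:
  ∫_0^4 −u''(x) v(x) dx = ∫_0^4 f(x) v(x) dx.
Integrate the LHS by parts once:
  ∫_0^4 −u'' v dx = −[u'(x) v(x)]_0^4 + ∫_0^4 u'(x) v'(x) dx.
Thus ∫_0^4 u'(x) v'(x) dx = ∫_0^4 f(x) v(x) dx + [u'(x) v(x)]_0^4.
Choose V so that boundary terms are either known or forced to vanish.
Mixed BC: u(0) = 0 (Dirichlet) and u'(4) = 1 (Neumann). Define V = {v ∈ H^1(0, 4) : v(0) = 0}. Then [u' v]_0^4 = u'(4)·v(4) − u'(0)·0 = v(4).
Weak formulation: find u (satisfying any essential BC) such that ∫_0^4 u'(x) v'(x) dx = ∫_0^4 f v dx + v(4) for all v ∈ V (Dirichlet at 0 absorbed into V; Neumann datum at x = 4 contributes the boundary term).
Substituting f(x) = 5*sin(π*x), the right-hand side is ∫_0^4 (5*sin(π*x)) v dx + v(4).


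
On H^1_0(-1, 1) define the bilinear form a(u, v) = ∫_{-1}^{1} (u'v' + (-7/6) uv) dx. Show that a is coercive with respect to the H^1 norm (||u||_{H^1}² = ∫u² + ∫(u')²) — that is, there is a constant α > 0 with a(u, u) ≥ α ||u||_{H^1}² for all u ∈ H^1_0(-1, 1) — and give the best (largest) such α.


α = (-14/3 + π^2)/(4 + π^2)

Coercivity of a(·,·) on H^1_0(-1, 1) means a(u, u) ≥ α ||u||_{H^1}² for every u ∈ H^1_0.
The interval has length L = 2, and Poincaré/coercivity depend only on L. Here a(u, u) = ∫(u')² + (-7/6)·∫u².
Here c = -7/6 < 0 with |c| < (π/L)² = π^2/4, so coercivity still holds. The condition a(u,u) ≥ α||u||_{H^1}² reads (1−α)∫(u')² ≥ (α−c)∫u². Any admissible α is ≤ 1 (rapidly oscillating u have ∫u²/∫(u')² → 0), and α = 1 would force 0 ≥ (1−c)∫u², impossible since c < 1; so 1−α > 0. By the sharp Poincaré inequality on H^1_0 of an interval of length L, ∫(u')² ≥ (π/L)²∫u² with equality for the first sine mode sin(π(x−x₀)/L) (x₀ the left endpoint), so the inequality holds for all u iff (1−α)(π/L)² ≥ α − c, i.e. α ≤ ((π/L)² + c)/((π/L)² + 1) = (1 + c(L/π)²)/(1 + (L/π)²). (Direct route, valid since c ≤ 0: Poincaré gives c∫u² ≥ c(L/π)²∫(u')², so a(u,u) ≥ (1 + c(L/π)²)∫(u')², while ||u||_{H^1}² ≤ (1 + (L/π)²)∫(u')²; dividing yields the same α.) With (π/L)² = π^2/4 and c = -7/6, the largest admissible constant is α = ((π/L)² + c)/((π/L)² + 1).
Simplifying, α = (-14/3 + π^2)/(4 + π^2).


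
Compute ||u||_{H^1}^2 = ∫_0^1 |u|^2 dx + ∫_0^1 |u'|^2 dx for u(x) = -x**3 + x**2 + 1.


||u||_{H^1}^2 = 55/42

The H^1 norm (squared) on an interval (0, L) is
  ||u||_{H^1}^2 = ∫_0^L u(x)^2 dx + ∫_0^L u'(x)^2 dx.
Compute u'(x) = -3*x**2 + 2*x.
Then u(x)^2 = x**6 - 2*x**5 + x**4 - 2*x**3 + 2*x**2 + 1 and u'(x)^2 = 9*x**4 - 12*x**3 + 4*x**2.
Integrate each monomial from 0 to 1 using ∫_0^1 c·x^n dx = c·1^(n+1)/(n+1):
  ∫_0^1 u(x)^2 dx = ∫_0^1 (x^6 - 2*x^5 + x^4 - 2*x^3 + 2*x^2 + 1) dx. Term by term:
    ∫_0^1 x^6 dx = 1/7;  ∫_0^1 -2*x^5 dx = -1/3;  ∫_0^1 x^4 dx = 1/5;
    ∫_0^1 -2*x^3 dx = -1/2;  ∫_0^1 2*x^2 dx = 2/3;  ∫_0^1 1 dx = 1.
  Sum: 1/7 − 1/3 + 1/5 − 1/2 + 2/3 + 1 = 247/210.
  ∫_0^1 u'(x)^2 dx = ∫_0^1 (9*x^4 - 12*x^3 + 4*x^2) dx. Term by term:
    ∫_0^1 9*x^4 dx = 9/5;  ∫_0^1 -12*x^3 dx = -3;  ∫_0^1 4*x^2 dx = 4/3.
  Sum: 9/5 − 3 + 4/3 = 2/15.
Adding: ||u||_{H^1}^2 = 247/210 + 2/15 = 55/42.


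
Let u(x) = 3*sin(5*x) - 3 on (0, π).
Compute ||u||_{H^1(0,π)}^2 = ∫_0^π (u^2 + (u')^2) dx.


||u||_{H^1(0,π)}^2 = -36/5 + 126*π

u'(x) = 15*cos(5*x).
Expand u² and (u')² and integrate term by term on (0, π), using: for integers n ≥ 1, ∫_0^π sin²(nx) dx = ∫_0^π cos²(nx) dx = π/2; for n ≠ n', ∫_0^π sin(nx)sin(n'x) dx = ∫_0^π cos(nx)cos(n'x) dx = 0; and by product-to-sum, ∫_0^π sin(nx)cos(n'x) dx = ½∫_0^π [sin((n+n')x) + sin((n−n')x)] dx, which is 0 when n+n' is even and 2n/(n²−n'²) when n+n' is odd (it need not vanish on (0, π)). For the constant mode: ∫_0^π 1 dx = π, ∫_0^π cos(nx) dx = 0, ∫_0^π sin(nx) dx = (1−(−1)^n)/n.
  u² squared terms: (-3)²·∫1 dx = 9·π = 9*π;  (3)²·∫sin(5x)² dx = 9·π/2 = 9*π/2.
  u² cross terms: 2·(-3)·(3)·∫1·sin(5x) dx = -18·(2/5) = -36/5.
  So ∫_0^π u² dx = 9*π + 9*π/2 − 36/5 = -36/5 + 27*π/2.
  (u')² squared terms: (15)²·∫cos(5x)² dx = 225·π/2 = 225*π/2.
  So ∫_0^π (u')² dx = 225*π/2.
||u||_{H^1}^2 = (-36/5 + 27*π/2) + (225*π/2) = -36/5 + 126*π.


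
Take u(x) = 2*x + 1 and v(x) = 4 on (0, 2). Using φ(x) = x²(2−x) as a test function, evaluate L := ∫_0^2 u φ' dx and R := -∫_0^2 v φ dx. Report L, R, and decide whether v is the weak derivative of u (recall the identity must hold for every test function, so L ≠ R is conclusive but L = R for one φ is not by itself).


LHS = -8/3, RHS = -16/3. No, v is not the weak derivative of u.

u(x) = 2*x + 1, classical derivative u'(x) = 2.
φ(x) = x²(2−x), so φ'(x) = x*(4 - 3*x).
Note φ(0) = φ(2) = 0, so the boundary term u·φ vanishes.
LHS = ∫_0^2 u(x) φ'(x) dx = ∫_0^2 (-6*x^3 + 5*x^2 + 4*x) dx. Term by term:
  ∫_0^2 -6*x^3 dx = -24;  ∫_0^2 5*x^2 dx = 40/3;  ∫_0^2 4*x dx = 8.
Sum: -24 + 40/3 + 8 = -8/3.
So LHS = -8/3.
∫_0^2 v(x) φ(x) dx = ∫_0^2 (-4*x^3 + 8*x^2) dx. Term by term:
  ∫_0^2 -4*x^3 dx = -16;  ∫_0^2 8*x^2 dx = 64/3.
Sum: -16 + 64/3 = 16/3.
So RHS = -∫_0^2 v(x) φ(x) dx = -16/3.
LHS − RHS = 8/3 ≠ 0, so the identity fails.
(For a valid weak derivative the identity must hold for EVERY test function, in particular this one. The failure shows v is NOT the weak derivative of u.)
Correct weak derivative would be u'(x) = 2.


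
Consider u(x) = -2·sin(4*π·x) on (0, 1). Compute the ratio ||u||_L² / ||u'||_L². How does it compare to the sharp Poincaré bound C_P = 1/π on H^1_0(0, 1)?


||u||_L² / ||u'||_L² = 1/(4*π) < C_P = 1/π.

u(x) = -2·sin(4*π·x), so u'(x) = -8*π*cos(4*π*x).
Writing u(x) = A·sin(kπx/L) with A = -2 and k = 4, use ∫_0^L sin²(kπx/L) dx = L/2 and ∫_0^L cos²(kπx/L) dx = L/2.
u² = 4·sin²(4*π·x) and (u')² = 64*π^2·cos²(4*π·x), and each of sin², cos² integrates to L/2 = 1/2 over (0, 1).
∫_0^1 u² dx = 2, so ||u||_L² = sqrt(2).
∫_0^1 (u')² dx = 32*π^2, so ||u'||_L² = 4*sqrt(2)*π.
Ratio ||u||_L² / ||u'||_L² = 1/(4*π).
Sharp Poincaré constant on H^1_0(0, 1) is C_P = L/π = 1/π, achieved by sin(π·x).
This is the k = 4 harmonic; the ratio L/(kπ) is strictly less than C_P = L/π, consistent with the sharp inequality ||u||_L² ≤ C_P ||u'||_L².


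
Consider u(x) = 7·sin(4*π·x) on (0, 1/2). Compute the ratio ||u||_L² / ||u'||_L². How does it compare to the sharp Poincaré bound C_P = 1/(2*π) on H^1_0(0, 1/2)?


||u||_L² / ||u'||_L² = 1/(4*π) < C_P = 1/(2*π).

u(x) = 7·sin(4*π·x), so u'(x) = 28*π*cos(4*π*x).
Writing u(x) = A·sin(kπx/L) with A = 7 and k = 2, use ∫_0^L sin²(kπx/L) dx = L/2 and ∫_0^L cos²(kπx/L) dx = L/2.
u² = 49·sin²(4*π·x) and (u')² = 784*π^2·cos²(4*π·x), and each of sin², cos² integrates to L/2 = 1/4 over (0, 1/2).
∫_0^1/2 u² dx = 49/4, so ||u||_L² = 7/2.
∫_0^1/2 (u')² dx = 196*π^2, so ||u'||_L² = 14*π.
Ratio ||u||_L² / ||u'||_L² = 1/(4*π).
Sharp Poincaré constant on H^1_0(0, 1/2) is C_P = L/π = 1/(2*π), achieved by sin(2*π·x).
This is the k = 2 harmonic; the ratio L/(kπ) is strictly less than C_P = L/π, consistent with the sharp inequality ||u||_L² ≤ C_P ||u'||_L².


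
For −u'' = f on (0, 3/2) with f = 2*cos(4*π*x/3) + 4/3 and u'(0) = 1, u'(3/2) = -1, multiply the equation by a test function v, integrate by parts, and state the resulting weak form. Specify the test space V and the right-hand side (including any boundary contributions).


V = H^1(0, 3/2) (v unrestricted at boundary; u is determined up to an additive constant); weak form: ∫_0^3/2 u'v' dx = ∫_0^3/2 (2*cos(4*π*x/3) + 4/3) v dx − v(3/2) − v(0) for all v ∈ V.

Multiply both sides by a test function v and integrate from 0 to 3/2:
  ∫_0^3/2 −u''(x) v(x) dx = ∫_0^3/2 f(x) v(x) dx.
Integrate the LHS by parts once:
  ∫_0^3/2 −u'' v dx = −[u'(x) v(x)]_0^3/2 + ∫_0^3/2 u'(x) v'(x) dx.
Thus ∫_0^3/2 u'(x) v'(x) dx = ∫_0^3/2 f(x) v(x) dx + [u'(x) v(x)]_0^3/2.
Choose V so that boundary terms are either known or forced to vanish.
u has inhomogeneous Neumann u'(0) = 1, u'(3/2) = -1. [u' v]_0^3/2 = (-1)·v(3/2) − (1)·v(0) = − v(3/2) − v(0). Take V = H^1(0, 3/2); boundary term becomes part of RHS.
Weak formulation: find u (satisfying any essential BC) such that ∫_0^3/2 u'(x) v'(x) dx = ∫_0^3/2 f v dx − v(3/2) − v(0) for all v ∈ V (Neumann data are natural BCs: they enter the RHS as boundary terms).
Substituting f(x) = 2*cos(4*π*x/3) + 4/3, the right-hand side is ∫_0^3/2 (2*cos(4*π*x/3) + 4/3) v dx − v(3/2) − v(0).
Compatibility check (pure Neumann): taking v ≡ 1 ∈ V gives 0 = ∫_0^3/2 f dx + (-1) − (1), i.e. ∫_0^3/2 f dx must equal u'(0) − u'(3/2) = 2. Indeed ∫_0^3/2 (2*cos(4*π*x/3) + 4/3) dx = 2, so the data are compatible. The solution is then unique only up to an additive constant (fix it e.g. by requiring ∫_0^3/2 u dx = 0).


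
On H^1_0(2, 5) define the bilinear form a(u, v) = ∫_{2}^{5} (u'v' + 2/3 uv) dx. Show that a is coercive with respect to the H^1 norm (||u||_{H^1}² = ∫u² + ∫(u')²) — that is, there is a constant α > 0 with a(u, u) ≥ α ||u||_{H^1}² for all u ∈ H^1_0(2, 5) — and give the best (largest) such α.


α = (6 + π^2)/(9 + π^2)

Coercivity of a(·,·) on H^1_0(2, 5) means a(u, u) ≥ α ||u||_{H^1}² for every u ∈ H^1_0.
The interval has length L = 3, and Poincaré/coercivity depend only on L. Here a(u, u) = ∫(u')² + (2/3)·∫u².
Here 0 < c = 2/3 < 1. The condition a(u,u) ≥ α||u||_{H^1}² reads (1−α)∫(u')² ≥ (α−c)∫u². Any admissible α is ≤ 1 (rapidly oscillating u have ∫u²/∫(u')² → 0), and α = 1 would force 0 ≥ (1−c)∫u², impossible since c < 1; so 1−α > 0. By the sharp Poincaré inequality on H^1_0 of an interval of length L, ∫(u')² ≥ (π/L)²∫u² with equality for the first sine mode sin(π(x−x₀)/L) (x₀ the left endpoint), so the inequality holds for all u iff (1−α)(π/L)² ≥ α − c, i.e. α ≤ ((π/L)² + c)/((π/L)² + 1) = (1 + c(L/π)²)/(1 + (L/π)²). With (π/L)² = π^2/9 and c = 2/3, the largest admissible constant is α = ((π/L)² + c)/((π/L)² + 1).
Simplifying, α = (6 + π^2)/(9 + π^2).


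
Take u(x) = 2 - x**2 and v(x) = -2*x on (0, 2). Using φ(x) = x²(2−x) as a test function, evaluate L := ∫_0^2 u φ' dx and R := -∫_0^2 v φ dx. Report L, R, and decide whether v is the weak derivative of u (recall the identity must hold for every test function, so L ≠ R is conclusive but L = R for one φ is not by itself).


LHS = 16/5, RHS = 16/5. Yes, v = u' weakly.

u(x) = 2 - x**2, classical derivative u'(x) = -2*x.
φ(x) = x²(2−x), so φ'(x) = x*(4 - 3*x).
Note φ(0) = φ(2) = 0, so the boundary term u·φ vanishes.
LHS = ∫_0^2 u(x) φ'(x) dx = ∫_0^2 (3*x^4 - 4*x^3 - 6*x^2 + 8*x) dx. Term by term:
  ∫_0^2 3*x^4 dx = 96/5;  ∫_0^2 -4*x^3 dx = -16;  ∫_0^2 -6*x^2 dx = -16;
  ∫_0^2 8*x dx = 16.
Sum: 96/5 − 16 − 16 + 16 = 16/5.
So LHS = 16/5.
∫_0^2 v(x) φ(x) dx = ∫_0^2 (2*x^4 - 4*x^3) dx. Term by term:
  ∫_0^2 2*x^4 dx = 64/5;  ∫_0^2 -4*x^3 dx = -16.
Sum: 64/5 − 16 = -16/5.
So RHS = -∫_0^2 v(x) φ(x) dx = 16/5.
LHS = RHS, so the identity holds for this test φ.
Moreover u is smooth here and v(x) = u'(x) = -2*x pointwise, so the identity holds for every test function. Hence v is the weak derivative of u.
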